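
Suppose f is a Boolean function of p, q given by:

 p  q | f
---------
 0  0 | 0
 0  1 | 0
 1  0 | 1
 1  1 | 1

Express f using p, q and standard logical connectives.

The output simply equals p.

f(p, q) = p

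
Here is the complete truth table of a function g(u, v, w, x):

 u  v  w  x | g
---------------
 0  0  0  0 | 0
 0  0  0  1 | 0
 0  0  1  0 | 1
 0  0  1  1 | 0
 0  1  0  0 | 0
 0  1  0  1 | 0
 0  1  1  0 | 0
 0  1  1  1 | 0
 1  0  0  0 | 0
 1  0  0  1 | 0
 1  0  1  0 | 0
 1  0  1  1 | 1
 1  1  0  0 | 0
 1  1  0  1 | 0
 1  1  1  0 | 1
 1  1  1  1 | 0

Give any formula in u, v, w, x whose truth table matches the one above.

Collect the rows where g=1 — (0,0,1,0), (1,0,1,1), (1,1,1,0) — and write one minterm per row: ¬u·¬v·w·¬x, u·¬v·w·x, u·v·w·¬x. Their union (logical OR) reproduces the table exactly.

g(u, v, w, x) = ((((~u & ~v) & w) & ~x) | (((u & ~v) & w) & x)) | (((u & v) & w) & ~x)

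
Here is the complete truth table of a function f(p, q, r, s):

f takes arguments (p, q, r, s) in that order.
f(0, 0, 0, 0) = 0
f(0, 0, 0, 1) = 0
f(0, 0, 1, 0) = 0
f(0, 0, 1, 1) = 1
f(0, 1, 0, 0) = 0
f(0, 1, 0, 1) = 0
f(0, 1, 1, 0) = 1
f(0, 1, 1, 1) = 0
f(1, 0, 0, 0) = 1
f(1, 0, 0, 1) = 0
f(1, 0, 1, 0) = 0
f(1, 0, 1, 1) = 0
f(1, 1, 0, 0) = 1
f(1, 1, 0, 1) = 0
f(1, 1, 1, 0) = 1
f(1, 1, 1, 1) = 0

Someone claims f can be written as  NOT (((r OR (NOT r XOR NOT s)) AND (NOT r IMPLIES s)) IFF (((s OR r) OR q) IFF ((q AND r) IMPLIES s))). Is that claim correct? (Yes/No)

No

Check the formula against f row by row:
  p=0, q=0, r=0, s=0: formula gives 0, f = 0 ✓
  p=0, q=0, r=0, s=1: formula gives 0, f = 0 ✓
  p=0, q=0, r=1, s=0: formula gives 0, f = 0 ✓
  p=0, q=0, r=1, s=1: formula gives 0, but f = 1 ✗
Since they disagree at (0,0,1,1), the expression is not a correct formula for f.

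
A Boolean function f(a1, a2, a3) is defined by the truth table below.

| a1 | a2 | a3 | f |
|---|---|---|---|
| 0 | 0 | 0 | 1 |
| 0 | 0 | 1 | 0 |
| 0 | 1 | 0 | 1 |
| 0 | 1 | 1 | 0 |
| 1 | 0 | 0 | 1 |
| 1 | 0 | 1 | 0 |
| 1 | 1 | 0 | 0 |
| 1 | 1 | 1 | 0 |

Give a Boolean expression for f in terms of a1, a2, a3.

f(a1, a2, a3) = (((¬a1 ∧ ¬a2) ∧ ¬a3) ∨ ((¬a1 ∧ a2) ∧ ¬a3)) ∨ ((a1 ∧ ¬a2) ∧ ¬a3)

f=1 on 3 inputs: (0,0,0), (0,1,0), (1,0,0). Reading each as a conjunction of literals (¬a1·¬a2·¬a3, ¬a1·a2·¬a3, a1·¬a2·¬a3) and taking the OR gives the canonical DNF.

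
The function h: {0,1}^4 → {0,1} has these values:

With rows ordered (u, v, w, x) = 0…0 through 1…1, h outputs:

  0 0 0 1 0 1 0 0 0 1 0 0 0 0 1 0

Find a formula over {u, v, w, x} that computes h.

The 1-rows are (0,0,1,1), (0,1,0,1), (1,0,0,1), (1,1,1,0). Each contributes one minterm — ¬u·¬v·w·x; ¬u·v·¬w·x; u·¬v·¬w·x; u·v·w·¬x — and their disjunction is a sum-of-products form of h.

h(u, v, w, x) = (((((~u & ~v) & w) & x) | (((~u & v) & ~w) & x)) | (((u & ~v) & ~w) & x)) | (((u & v) & w) & ~x)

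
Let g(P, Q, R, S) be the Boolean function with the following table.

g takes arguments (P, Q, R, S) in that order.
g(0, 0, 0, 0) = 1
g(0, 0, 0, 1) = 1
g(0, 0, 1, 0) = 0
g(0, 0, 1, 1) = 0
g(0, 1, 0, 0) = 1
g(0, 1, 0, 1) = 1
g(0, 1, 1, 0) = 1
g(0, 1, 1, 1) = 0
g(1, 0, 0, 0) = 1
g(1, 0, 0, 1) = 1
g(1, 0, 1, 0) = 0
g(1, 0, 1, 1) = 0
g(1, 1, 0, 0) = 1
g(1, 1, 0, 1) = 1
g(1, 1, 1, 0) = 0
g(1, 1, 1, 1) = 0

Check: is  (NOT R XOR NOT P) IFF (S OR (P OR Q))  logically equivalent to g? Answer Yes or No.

No

Check the formula against g row by row:
  P=0, Q=0, R=0, S=0: formula gives 1, g = 1 ✓
  P=0, Q=0, R=0, S=1: formula gives 0, but g = 1 ✗
Since they disagree at (0,0,0,1), the expression is not a correct formula for g.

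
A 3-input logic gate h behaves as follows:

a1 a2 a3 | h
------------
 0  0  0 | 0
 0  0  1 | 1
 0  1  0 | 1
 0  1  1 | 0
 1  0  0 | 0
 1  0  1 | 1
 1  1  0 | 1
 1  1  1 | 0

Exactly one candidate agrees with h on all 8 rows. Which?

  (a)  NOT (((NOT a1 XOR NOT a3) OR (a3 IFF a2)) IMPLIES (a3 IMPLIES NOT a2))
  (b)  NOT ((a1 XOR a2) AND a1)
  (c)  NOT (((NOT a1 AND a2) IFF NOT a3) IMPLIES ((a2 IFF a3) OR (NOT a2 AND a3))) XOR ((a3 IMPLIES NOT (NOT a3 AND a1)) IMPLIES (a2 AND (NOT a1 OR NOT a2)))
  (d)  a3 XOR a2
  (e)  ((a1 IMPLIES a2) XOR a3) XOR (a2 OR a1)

d

(a) fails at (0,0,1): the formula yields 0, h is 1.
(b) fails at (0,0,0): the formula yields 1, h is 0.
(c) fails at (0,0,1): the formula yields 0, h is 1.
(e) fails at (0,0,0): the formula yields 1, h is 0.
That leaves (d). Evaluating it on every row reproduces the table of h exactly.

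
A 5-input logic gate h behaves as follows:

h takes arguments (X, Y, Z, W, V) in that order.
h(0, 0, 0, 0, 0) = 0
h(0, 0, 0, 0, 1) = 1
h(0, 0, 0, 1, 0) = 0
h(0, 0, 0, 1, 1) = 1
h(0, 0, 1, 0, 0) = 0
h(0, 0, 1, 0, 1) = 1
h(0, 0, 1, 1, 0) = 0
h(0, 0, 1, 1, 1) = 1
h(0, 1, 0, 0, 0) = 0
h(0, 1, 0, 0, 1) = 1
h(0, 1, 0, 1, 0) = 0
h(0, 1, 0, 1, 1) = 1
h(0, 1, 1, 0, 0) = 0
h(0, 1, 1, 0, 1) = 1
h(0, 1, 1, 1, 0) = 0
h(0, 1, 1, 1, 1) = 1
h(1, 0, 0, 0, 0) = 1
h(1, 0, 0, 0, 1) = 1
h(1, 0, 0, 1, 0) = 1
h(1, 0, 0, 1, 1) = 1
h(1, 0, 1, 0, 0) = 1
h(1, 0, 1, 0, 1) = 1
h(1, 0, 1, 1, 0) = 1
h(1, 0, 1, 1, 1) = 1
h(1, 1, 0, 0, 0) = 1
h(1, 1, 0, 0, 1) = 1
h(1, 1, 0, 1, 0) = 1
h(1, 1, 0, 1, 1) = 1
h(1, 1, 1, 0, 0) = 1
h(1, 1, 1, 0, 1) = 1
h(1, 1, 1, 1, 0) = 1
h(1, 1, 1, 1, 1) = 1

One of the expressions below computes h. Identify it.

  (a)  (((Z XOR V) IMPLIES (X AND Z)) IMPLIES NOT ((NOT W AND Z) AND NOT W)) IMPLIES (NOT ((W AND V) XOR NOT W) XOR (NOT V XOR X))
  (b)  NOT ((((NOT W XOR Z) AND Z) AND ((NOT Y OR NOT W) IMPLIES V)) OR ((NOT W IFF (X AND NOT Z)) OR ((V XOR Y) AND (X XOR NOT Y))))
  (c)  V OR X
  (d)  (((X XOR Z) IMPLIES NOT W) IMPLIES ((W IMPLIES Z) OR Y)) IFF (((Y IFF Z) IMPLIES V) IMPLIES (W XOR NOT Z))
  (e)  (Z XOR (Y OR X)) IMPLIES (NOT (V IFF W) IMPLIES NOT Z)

(a) disagrees with h on (0,0,0,0,0) (formula → 1, table → 0); rule it out.
(b) disagrees with h on (0,0,0,0,0) (formula → 1, table → 0); rule it out.
(d) disagrees with h on (0,0,0,0,0) (formula → 1, table → 0); rule it out.
(e) disagrees with h on (0,0,0,0,0) (formula → 1, table → 0); rule it out.
Only (c) survives; checking it on all 32 rows confirms it matches h.

c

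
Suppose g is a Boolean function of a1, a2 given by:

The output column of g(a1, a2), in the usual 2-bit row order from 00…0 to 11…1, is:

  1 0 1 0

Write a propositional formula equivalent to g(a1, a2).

g=1 on 2 inputs: (0,0), (1,0). Reading each as a conjunction of literals (¬a1·¬a2, a1·¬a2) and taking the OR gives the canonical DNF.

g(a1, a2) = (¬a1 ∧ ¬a2) ∨ (a1 ∧ ¬a2)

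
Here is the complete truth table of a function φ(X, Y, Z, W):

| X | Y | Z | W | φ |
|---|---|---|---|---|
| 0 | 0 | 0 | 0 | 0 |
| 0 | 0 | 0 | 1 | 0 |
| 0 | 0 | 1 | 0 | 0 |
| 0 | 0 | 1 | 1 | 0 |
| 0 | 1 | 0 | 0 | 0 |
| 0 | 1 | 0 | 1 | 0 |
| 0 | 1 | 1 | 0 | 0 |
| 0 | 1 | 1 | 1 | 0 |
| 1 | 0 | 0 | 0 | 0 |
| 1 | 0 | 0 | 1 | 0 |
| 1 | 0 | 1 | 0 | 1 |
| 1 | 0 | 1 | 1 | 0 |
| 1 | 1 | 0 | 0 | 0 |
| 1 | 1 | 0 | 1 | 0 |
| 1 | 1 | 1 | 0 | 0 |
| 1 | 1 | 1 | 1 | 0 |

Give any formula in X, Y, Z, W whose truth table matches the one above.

φ(X, Y, Z, W) = ((X AND NOT Y) AND Z) AND NOT W

φ is 1 on exactly one input, (1,0,1,0), whose minterm is X·¬Y·Z·¬W. So φ is just that conjunction.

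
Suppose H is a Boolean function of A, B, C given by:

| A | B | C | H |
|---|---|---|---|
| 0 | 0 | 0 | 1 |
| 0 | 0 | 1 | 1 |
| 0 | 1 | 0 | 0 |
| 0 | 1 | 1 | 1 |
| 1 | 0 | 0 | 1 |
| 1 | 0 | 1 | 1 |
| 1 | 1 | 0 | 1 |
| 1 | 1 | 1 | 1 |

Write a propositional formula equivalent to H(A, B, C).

H(A, B, C) = ((A' · B) · C')'

H is 0 on exactly one input, (0,1,0), whose minterm is ¬A·B·¬C. So H is the negation of that single conjunction.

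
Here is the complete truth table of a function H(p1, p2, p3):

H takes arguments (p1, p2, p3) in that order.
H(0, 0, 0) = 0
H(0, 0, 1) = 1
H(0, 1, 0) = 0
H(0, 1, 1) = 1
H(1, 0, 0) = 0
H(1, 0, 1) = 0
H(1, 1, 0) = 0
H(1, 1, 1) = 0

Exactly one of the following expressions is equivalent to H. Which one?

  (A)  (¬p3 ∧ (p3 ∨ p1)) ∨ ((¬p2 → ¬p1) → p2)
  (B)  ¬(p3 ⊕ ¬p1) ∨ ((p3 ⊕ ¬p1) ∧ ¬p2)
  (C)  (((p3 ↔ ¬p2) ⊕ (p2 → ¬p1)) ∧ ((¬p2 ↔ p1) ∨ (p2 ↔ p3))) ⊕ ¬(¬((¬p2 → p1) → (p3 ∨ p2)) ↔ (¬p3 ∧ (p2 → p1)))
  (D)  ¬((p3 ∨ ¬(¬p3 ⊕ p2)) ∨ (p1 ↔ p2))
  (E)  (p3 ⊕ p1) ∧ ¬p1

(A) disagrees with H on (0,0,1) (formula → 0, table → 1); rule it out.
(B) disagrees with H on (0,0,0) (formula → 1, table → 0); rule it out.
(C) disagrees with H on (0,0,1) (formula → 0, table → 1); rule it out.
(D) disagrees with H on (0,0,1) (formula → 0, table → 1); rule it out.
(E) is the remaining candidate, and it agrees with H on all 8 inputs.

E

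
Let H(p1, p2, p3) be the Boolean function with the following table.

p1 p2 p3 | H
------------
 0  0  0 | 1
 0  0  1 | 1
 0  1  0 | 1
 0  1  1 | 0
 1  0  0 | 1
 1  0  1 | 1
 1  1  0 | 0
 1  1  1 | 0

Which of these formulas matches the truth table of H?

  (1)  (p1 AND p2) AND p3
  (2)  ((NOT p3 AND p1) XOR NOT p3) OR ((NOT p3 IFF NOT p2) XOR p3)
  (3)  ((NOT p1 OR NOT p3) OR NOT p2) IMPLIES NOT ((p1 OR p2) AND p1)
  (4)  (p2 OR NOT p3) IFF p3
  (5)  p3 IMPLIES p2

2

(1) disagrees with H on (0,0,0) (formula → 0, table → 1); rule it out.
(3) disagrees with H on (0,1,1) (formula → 1, table → 0); rule it out.
(4) disagrees with H on (0,0,0) (formula → 0, table → 1); rule it out.
(5) disagrees with H on (0,0,1) (formula → 0, table → 1); rule it out.
(2) is the remaining candidate, and it agrees with H on all 8 inputs.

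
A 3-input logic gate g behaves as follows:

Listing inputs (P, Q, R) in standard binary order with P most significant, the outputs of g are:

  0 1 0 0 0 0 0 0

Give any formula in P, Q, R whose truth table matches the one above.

g(P, Q, R) = (P' · Q') · R

g is 1 on exactly one input, (0,0,1), whose minterm is ¬P·¬Q·R. So g is just that conjunction.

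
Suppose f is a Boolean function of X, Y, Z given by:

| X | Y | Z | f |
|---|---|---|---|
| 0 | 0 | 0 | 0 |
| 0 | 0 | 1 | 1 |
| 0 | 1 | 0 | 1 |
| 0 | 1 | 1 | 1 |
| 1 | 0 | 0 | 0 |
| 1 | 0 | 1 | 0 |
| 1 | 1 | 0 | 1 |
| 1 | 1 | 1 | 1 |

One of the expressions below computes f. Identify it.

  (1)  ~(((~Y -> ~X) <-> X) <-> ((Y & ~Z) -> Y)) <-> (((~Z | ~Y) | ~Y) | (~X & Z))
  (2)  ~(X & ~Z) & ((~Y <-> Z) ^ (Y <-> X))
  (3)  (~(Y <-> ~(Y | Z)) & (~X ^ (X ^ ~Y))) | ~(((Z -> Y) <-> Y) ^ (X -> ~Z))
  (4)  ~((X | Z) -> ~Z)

3

(1) disagrees with f on (0,0,0) (formula → 1, table → 0); rule it out.
(2) disagrees with f on (0,0,0) (formula → 1, table → 0); rule it out.
(4) disagrees with f on (0,1,0) (formula → 0, table → 1); rule it out.
(3) is the remaining candidate, and it agrees with f on all 8 inputs.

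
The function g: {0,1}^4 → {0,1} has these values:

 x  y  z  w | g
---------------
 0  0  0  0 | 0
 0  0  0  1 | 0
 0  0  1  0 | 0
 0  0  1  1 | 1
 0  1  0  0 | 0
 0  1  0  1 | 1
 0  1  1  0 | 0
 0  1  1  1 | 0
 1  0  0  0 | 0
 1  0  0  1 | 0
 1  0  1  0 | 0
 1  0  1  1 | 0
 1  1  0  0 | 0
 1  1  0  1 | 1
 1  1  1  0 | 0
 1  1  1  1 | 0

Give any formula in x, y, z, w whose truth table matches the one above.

g(x, y, z, w) = ((((not x and not y) and z) and w) or (((not x and y) and not z) and w)) or (((x and y) and not z) and w)

Collect the rows where g=1 — (0,0,1,1), (0,1,0,1), (1,1,0,1) — and write one minterm per row: ¬x·¬y·z·w, ¬x·y·¬z·w, x·y·¬z·w. Their union (logical OR) reproduces the table exactly.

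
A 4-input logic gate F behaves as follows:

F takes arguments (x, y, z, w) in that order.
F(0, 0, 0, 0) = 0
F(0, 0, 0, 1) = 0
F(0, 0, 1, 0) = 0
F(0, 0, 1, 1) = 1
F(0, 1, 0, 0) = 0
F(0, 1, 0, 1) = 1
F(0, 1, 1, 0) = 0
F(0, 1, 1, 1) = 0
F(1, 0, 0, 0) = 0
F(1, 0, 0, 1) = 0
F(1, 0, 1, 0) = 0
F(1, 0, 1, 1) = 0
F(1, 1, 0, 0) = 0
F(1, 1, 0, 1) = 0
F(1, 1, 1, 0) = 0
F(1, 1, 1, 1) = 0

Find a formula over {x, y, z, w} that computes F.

Collect the rows where F=1 — (0,0,1,1), (0,1,0,1) — and write one minterm per row: ¬x·¬y·z·w, ¬x·y·¬z·w. Their union (logical OR) reproduces the table exactly.

F(x, y, z, w) = (((not x and not y) and z) and w) or (((not x and y) and not z) and w)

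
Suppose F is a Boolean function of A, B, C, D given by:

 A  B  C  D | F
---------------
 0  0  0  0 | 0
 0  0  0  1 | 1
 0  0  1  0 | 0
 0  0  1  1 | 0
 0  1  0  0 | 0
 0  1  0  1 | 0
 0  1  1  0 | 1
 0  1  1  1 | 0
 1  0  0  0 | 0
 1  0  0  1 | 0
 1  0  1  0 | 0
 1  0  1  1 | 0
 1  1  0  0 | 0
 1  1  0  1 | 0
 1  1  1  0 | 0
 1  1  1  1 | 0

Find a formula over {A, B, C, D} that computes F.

F=1 on 2 inputs: (0,0,0,1), (0,1,1,0). Reading each as a conjunction of literals (¬A·¬B·¬C·D, ¬A·B·C·¬D) and taking the OR gives the canonical DNF.

F(A, B, C, D) = (((~A & ~B) & ~C) & D) | (((~A & B) & C) & ~D)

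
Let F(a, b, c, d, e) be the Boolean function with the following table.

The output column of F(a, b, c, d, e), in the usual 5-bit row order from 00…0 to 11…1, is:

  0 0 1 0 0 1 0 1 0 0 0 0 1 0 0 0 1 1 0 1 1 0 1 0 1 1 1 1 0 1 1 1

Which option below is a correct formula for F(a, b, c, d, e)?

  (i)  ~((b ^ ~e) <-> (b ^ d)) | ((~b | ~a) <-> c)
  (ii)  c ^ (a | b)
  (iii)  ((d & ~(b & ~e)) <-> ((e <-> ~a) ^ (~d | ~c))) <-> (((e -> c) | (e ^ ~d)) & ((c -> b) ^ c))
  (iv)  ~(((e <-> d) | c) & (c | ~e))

iii

(i) fails at (0,0,0,0,0): the formula yields 1, F is 0.
(ii) fails at (0,0,0,1,0): the formula yields 0, F is 1.
(iv) fails at (0,0,0,0,1): the formula yields 1, F is 0.
That leaves (iii). Evaluating it on every row reproduces the table of F exactly.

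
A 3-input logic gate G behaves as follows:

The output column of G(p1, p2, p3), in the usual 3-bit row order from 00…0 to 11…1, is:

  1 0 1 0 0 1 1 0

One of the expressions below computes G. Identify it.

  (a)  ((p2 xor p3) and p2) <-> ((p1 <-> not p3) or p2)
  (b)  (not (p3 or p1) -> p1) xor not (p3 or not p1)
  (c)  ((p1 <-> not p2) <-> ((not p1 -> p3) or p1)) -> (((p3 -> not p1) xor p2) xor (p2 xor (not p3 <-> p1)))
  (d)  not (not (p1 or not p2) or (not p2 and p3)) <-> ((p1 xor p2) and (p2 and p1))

(b): at (0,0,0) it gives 0, but G = 1 — eliminated.
(c): at (0,0,1) it gives 1, but G = 0 — eliminated.
(d): at (0,0,0) it gives 0, but G = 1 — eliminated.
Only (a) survives; checking it on all 8 rows confirms it matches G.

a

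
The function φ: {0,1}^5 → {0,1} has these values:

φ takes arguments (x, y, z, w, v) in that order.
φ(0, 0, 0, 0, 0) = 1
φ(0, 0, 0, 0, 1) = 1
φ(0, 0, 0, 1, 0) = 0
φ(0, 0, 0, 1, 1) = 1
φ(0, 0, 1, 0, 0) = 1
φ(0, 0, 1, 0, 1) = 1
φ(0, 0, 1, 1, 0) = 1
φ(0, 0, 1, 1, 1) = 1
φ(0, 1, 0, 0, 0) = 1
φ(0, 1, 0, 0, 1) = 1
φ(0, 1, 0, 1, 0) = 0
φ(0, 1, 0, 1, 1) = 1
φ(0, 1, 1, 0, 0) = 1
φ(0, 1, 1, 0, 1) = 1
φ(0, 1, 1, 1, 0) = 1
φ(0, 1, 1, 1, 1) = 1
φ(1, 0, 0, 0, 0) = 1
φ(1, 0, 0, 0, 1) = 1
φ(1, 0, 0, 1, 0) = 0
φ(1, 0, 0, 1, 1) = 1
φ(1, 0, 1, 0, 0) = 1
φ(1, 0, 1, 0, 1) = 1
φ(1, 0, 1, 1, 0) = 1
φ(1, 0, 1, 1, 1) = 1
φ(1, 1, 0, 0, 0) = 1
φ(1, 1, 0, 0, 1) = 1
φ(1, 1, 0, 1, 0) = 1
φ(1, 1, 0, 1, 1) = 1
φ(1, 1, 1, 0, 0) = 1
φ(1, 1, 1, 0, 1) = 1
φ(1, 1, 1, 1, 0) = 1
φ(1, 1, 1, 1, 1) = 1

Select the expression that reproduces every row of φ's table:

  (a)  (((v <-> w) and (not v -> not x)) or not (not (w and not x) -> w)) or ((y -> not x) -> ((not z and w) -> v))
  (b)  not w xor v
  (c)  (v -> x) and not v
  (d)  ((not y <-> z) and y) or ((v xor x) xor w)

(b) disagrees with φ on (0,0,0,0,1) (formula → 0, table → 1); rule it out.
(c) disagrees with φ on (0,0,0,0,1) (formula → 0, table → 1); rule it out.
(d) disagrees with φ on (0,0,0,0,0) (formula → 0, table → 1); rule it out.
(a) is the remaining candidate, and it agrees with φ on all 32 inputs.

a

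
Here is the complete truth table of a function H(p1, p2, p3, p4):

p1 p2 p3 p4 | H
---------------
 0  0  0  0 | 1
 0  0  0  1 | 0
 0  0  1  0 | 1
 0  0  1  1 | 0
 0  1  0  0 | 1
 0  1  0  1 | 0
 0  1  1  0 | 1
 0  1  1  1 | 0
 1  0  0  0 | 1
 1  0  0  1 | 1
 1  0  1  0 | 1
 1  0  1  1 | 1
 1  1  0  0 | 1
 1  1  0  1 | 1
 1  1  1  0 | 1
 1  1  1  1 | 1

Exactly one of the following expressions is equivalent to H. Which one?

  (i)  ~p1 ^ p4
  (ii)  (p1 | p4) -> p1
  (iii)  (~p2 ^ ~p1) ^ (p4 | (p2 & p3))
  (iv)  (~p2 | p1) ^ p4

ii

(i) disagrees with H on (1,0,0,0) (formula → 0, table → 1); rule it out.
(iii) disagrees with H on (0,0,0,0) (formula → 0, table → 1); rule it out.
(iv) disagrees with H on (0,1,0,0) (formula → 0, table → 1); rule it out.
(ii) is the remaining candidate, and it agrees with H on all 16 inputs.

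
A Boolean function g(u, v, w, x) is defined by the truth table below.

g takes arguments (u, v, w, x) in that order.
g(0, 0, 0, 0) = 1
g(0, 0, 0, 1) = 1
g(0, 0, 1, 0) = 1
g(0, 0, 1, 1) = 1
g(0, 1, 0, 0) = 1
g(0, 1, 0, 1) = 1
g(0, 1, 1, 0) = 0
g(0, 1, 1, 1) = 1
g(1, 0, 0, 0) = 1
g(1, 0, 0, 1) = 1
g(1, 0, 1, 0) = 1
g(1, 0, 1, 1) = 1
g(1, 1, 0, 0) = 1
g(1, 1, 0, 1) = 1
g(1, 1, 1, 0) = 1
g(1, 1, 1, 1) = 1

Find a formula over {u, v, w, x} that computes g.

g(u, v, w, x) = ~(((~u & v) & w) & ~x)

g is 0 on exactly one input, (0,1,1,0), whose minterm is ¬u·v·w·¬x. So g is the negation of that single conjunction.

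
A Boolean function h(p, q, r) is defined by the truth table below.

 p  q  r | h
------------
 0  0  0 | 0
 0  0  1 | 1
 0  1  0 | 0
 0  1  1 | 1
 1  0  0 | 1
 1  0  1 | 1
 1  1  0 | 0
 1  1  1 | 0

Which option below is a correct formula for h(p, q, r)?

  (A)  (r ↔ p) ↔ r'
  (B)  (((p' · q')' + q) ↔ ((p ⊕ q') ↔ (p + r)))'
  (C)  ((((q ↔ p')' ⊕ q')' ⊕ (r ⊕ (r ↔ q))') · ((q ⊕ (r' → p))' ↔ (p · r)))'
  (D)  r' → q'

(A) fails at (0,0,0): the formula yields 1, h is 0.
(C) fails at (0,0,0): the formula yields 1, h is 0.
(D) fails at (0,0,0): the formula yields 1, h is 0.
(B) is the remaining candidate, and it agrees with h on all 8 inputs.

B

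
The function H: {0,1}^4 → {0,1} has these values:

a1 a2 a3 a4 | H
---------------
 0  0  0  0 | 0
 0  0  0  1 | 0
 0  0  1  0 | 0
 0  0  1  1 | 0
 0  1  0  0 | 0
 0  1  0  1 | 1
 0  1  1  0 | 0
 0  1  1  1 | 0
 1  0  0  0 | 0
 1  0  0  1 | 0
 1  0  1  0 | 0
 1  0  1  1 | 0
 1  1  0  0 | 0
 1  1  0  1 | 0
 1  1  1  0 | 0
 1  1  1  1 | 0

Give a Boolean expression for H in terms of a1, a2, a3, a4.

H(a1, a2, a3, a4) = ((NOT a1 AND a2) AND NOT a3) AND a4

Only row (0,1,0,1) gives 1. That row's minterm ¬a1·a2·¬a3·a4 is H directly.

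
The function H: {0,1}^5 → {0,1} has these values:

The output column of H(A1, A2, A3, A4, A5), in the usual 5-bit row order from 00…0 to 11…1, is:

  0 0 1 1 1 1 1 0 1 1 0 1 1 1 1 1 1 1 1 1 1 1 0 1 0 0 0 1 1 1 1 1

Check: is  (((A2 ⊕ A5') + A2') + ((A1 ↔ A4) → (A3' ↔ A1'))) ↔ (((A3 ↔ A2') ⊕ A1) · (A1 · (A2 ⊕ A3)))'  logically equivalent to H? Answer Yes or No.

Test each input against both H and the formula:
  A1=0, A2=0, A3=0, A4=0, A5=0: formula gives 1, but H = 0 ✗
A single disagreement suffices: at (0,0,0,0,0) they differ, so the formula does not compute H.

No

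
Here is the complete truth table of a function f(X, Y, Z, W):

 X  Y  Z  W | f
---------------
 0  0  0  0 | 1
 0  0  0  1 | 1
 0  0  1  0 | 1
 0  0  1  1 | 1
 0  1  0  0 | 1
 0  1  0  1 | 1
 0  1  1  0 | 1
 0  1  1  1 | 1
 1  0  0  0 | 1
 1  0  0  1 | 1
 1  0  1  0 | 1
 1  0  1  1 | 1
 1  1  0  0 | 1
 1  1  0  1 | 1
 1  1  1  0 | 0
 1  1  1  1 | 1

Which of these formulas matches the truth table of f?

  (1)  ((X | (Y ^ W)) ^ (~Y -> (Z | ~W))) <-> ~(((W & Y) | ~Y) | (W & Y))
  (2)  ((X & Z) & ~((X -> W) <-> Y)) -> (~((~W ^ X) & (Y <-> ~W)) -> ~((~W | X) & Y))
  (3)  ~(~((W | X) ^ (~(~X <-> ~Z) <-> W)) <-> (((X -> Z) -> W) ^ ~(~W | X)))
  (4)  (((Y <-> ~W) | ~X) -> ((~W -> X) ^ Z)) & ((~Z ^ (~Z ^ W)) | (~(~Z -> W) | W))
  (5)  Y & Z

2

(1): at (0,0,0,0) it gives 0, but f = 1 — eliminated.
(3): at (0,0,0,0) it gives 0, but f = 1 — eliminated.
(4): at (0,0,0,0) it gives 0, but f = 1 — eliminated.
(5): at (0,0,0,0) it gives 0, but f = 1 — eliminated.
Only (2) survives; checking it on all 16 rows confirms it matches f.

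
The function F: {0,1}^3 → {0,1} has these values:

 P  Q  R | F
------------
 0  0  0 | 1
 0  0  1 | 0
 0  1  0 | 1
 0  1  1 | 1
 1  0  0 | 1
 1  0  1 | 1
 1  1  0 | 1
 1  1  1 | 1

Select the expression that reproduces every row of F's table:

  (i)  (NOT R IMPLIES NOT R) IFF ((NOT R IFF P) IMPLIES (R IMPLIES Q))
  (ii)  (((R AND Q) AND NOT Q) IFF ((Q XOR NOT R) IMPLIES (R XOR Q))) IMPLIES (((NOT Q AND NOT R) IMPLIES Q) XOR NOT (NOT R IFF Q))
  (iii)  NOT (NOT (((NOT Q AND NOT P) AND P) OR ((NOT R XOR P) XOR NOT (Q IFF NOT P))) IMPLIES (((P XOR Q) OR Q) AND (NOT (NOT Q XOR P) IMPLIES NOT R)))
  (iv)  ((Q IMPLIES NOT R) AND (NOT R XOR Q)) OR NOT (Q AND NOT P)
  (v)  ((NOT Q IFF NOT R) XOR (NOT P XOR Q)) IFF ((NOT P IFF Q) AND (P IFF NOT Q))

i

(ii): at (0,0,1) it gives 1, but F = 0 — eliminated.
(iii): at (0,1,0) it gives 0, but F = 1 — eliminated.
(iv): at (0,0,1) it gives 1, but F = 0 — eliminated.
(v): at (0,1,0) it gives 0, but F = 1 — eliminated.
Only (i) survives; checking it on all 8 rows confirms it matches F.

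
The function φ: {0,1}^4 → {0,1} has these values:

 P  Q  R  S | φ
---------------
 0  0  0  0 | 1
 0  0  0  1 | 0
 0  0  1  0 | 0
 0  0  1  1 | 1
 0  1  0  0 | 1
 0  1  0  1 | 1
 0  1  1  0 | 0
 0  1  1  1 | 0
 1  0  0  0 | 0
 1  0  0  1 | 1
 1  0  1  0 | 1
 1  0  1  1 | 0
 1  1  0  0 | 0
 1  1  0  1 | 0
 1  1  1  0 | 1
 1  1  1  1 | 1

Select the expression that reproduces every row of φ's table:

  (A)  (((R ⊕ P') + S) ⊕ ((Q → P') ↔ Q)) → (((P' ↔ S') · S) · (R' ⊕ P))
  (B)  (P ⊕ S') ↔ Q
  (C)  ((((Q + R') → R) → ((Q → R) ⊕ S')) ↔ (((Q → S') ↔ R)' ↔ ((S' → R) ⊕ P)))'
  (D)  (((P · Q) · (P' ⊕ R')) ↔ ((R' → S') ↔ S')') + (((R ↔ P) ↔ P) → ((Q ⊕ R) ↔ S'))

C

(A) fails at (0,0,0,0): the formula yields 0, φ is 1.
(B) fails at (0,0,0,0): the formula yields 0, φ is 1.
(D) fails at (0,0,0,1): the formula yields 1, φ is 0.
Only (C) survives; checking it on all 16 rows confirms it matches φ.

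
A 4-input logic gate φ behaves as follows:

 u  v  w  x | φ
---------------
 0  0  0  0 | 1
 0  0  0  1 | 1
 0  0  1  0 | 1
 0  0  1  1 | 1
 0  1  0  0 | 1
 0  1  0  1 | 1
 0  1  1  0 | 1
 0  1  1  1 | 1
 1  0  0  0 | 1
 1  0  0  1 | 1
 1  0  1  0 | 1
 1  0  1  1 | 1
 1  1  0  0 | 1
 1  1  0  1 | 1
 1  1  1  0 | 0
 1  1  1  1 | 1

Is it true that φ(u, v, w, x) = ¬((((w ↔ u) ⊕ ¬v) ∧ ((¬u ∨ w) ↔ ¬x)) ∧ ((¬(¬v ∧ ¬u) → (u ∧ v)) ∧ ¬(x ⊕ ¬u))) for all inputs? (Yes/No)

Yes

Test each input against both φ and the formula:
  u=0, v=0, w=0, x=0: formula gives 1, φ = 1 ✓
  u=0, v=0, w=0, x=1: formula gives 1, φ = 1 ✓
  u=0, v=0, w=1, x=0: formula gives 1, φ = 1 ✓
  u=0, v=0, w=1, x=1: formula gives 1, φ = 1 ✓
  …and likewise for the remaining 12 rows.
No disagreement on any input; they are logically equivalent.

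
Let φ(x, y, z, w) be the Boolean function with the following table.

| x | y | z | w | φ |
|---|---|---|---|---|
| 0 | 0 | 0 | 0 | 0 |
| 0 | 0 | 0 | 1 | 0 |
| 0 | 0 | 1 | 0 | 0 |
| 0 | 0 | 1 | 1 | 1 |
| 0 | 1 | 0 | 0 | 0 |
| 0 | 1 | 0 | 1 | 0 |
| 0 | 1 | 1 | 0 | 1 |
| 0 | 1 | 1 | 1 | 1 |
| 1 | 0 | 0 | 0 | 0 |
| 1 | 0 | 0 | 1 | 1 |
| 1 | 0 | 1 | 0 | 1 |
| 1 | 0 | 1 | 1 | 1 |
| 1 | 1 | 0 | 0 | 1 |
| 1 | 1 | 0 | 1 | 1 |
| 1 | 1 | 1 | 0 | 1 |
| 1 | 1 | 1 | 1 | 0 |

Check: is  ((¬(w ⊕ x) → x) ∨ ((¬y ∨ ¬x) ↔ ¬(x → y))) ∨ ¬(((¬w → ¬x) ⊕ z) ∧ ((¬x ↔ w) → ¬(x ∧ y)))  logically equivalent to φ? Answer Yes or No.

No

Evaluate ((¬(w ⊕ x) → x) ∨ ((¬y ∨ ¬x) ↔ ¬(x → y))) ∨ ¬(((¬w → ¬x) ⊕ z) ∧ ((¬x ↔ w) → ¬(x ∧ y))) on each row and compare to φ:
  x=0, y=0, z=0, w=0: formula gives 0, φ = 0 ✓
  x=0, y=0, z=0, w=1: formula gives 1, but φ = 0 ✗
A single disagreement suffices: at (0,0,0,1) they differ, so the formula does not compute φ.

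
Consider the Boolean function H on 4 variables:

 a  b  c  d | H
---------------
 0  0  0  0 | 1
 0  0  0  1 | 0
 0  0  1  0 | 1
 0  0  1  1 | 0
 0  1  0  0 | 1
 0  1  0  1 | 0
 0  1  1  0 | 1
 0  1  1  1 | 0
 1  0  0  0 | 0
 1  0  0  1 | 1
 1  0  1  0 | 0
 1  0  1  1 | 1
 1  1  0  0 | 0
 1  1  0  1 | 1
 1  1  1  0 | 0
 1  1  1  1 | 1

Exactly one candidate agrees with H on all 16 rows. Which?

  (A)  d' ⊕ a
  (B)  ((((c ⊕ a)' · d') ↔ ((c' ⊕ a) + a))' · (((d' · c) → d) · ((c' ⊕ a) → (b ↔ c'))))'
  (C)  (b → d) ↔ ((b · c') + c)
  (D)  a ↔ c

(B) fails at (0,0,0,1): the formula yields 1, H is 0.
(C) fails at (0,0,0,0): the formula yields 0, H is 1.
(D) fails at (0,0,0,1): the formula yields 1, H is 0.
Only (A) survives; checking it on all 16 rows confirms it matches H.

A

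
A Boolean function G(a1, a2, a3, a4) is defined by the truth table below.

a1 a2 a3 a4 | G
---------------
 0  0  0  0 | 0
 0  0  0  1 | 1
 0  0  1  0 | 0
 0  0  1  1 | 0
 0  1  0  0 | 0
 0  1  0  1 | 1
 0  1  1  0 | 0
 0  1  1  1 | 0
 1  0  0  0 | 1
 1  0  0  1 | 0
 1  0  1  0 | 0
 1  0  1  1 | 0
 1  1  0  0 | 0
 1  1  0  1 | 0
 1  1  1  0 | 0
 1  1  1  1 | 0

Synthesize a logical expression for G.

G(a1, a2, a3, a4) = ((((not a1 and not a2) and not a3) and a4) or (((not a1 and a2) and not a3) and a4)) or (((a1 and not a2) and not a3) and not a4)

The 1-rows are (0,0,0,1), (0,1,0,1), (1,0,0,0). Each contributes one minterm — ¬a1·¬a2·¬a3·a4; ¬a1·a2·¬a3·a4; a1·¬a2·¬a3·¬a4 — and their disjunction is a sum-of-products form of G.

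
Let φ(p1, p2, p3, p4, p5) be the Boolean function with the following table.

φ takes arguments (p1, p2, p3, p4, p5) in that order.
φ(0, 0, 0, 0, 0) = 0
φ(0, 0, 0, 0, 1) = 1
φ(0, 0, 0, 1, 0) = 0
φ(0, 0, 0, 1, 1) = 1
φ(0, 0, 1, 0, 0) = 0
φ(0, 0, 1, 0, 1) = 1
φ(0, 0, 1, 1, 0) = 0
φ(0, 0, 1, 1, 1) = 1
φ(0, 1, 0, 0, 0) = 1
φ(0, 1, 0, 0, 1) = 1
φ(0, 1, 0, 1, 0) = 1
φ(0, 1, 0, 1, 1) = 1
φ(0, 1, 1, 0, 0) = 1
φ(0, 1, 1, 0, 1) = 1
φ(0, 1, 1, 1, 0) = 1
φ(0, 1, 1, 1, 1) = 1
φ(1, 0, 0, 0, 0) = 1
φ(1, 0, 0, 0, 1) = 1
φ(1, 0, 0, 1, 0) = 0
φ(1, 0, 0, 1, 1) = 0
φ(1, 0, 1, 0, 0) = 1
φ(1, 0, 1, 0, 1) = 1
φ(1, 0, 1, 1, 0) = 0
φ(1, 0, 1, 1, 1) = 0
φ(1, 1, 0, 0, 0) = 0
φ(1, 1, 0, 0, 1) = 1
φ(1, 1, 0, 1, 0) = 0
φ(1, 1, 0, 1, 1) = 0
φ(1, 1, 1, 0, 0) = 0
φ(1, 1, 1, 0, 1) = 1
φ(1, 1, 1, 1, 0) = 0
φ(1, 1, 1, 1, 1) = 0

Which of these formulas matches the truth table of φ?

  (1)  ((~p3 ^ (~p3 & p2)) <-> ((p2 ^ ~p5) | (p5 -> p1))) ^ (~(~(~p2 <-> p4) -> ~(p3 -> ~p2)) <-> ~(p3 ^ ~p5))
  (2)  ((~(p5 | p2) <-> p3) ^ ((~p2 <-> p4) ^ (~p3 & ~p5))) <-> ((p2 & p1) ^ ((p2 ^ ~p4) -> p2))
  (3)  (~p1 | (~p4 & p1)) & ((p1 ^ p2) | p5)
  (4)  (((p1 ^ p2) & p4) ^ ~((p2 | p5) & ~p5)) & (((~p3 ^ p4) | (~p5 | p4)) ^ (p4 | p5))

3

(1) fails at (0,0,0,0,0): the formula yields 1, φ is 0.
(2) fails at (0,0,0,0,1): the formula yields 0, φ is 1.
(4) fails at (0,0,0,0,0): the formula yields 1, φ is 0.
That leaves (3). Evaluating it on every row reproduces the table of φ exactly.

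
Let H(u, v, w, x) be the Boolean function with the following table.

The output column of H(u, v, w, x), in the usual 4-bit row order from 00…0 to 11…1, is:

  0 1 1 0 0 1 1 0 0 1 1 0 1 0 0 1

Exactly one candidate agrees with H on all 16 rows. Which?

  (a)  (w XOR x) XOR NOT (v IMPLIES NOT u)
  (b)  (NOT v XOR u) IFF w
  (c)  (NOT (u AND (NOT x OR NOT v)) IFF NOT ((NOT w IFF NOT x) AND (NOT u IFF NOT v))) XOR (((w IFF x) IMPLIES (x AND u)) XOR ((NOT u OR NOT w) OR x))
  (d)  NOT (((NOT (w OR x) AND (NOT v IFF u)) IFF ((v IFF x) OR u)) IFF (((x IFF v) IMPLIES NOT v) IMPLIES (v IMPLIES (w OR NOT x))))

(b) disagrees with H on (0,0,0,1) (formula → 0, table → 1); rule it out.
(c) disagrees with H on (0,0,0,0) (formula → 1, table → 0); rule it out.
(d) disagrees with H on (0,0,0,0) (formula → 1, table → 0); rule it out.
(a) is the remaining candidate, and it agrees with H on all 16 inputs.

a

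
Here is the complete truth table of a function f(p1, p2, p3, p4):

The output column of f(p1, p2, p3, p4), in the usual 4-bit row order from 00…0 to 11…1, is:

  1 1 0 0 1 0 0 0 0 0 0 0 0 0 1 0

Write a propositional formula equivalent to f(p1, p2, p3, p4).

The 1-rows are (0,0,0,0), (0,0,0,1), (0,1,0,0), (1,1,1,0). Each contributes one minterm — ¬p1·¬p2·¬p3·¬p4; ¬p1·¬p2·¬p3·p4; ¬p1·p2·¬p3·¬p4; p1·p2·p3·¬p4 — and their disjunction is a sum-of-products form of f.

f(p1, p2, p3, p4) = (((((NOT p1 AND NOT p2) AND NOT p3) AND NOT p4) OR (((NOT p1 AND NOT p2) AND NOT p3) AND p4)) OR (((NOT p1 AND p2) AND NOT p3) AND NOT p4)) OR (((p1 AND p2) AND p3) AND NOT p4)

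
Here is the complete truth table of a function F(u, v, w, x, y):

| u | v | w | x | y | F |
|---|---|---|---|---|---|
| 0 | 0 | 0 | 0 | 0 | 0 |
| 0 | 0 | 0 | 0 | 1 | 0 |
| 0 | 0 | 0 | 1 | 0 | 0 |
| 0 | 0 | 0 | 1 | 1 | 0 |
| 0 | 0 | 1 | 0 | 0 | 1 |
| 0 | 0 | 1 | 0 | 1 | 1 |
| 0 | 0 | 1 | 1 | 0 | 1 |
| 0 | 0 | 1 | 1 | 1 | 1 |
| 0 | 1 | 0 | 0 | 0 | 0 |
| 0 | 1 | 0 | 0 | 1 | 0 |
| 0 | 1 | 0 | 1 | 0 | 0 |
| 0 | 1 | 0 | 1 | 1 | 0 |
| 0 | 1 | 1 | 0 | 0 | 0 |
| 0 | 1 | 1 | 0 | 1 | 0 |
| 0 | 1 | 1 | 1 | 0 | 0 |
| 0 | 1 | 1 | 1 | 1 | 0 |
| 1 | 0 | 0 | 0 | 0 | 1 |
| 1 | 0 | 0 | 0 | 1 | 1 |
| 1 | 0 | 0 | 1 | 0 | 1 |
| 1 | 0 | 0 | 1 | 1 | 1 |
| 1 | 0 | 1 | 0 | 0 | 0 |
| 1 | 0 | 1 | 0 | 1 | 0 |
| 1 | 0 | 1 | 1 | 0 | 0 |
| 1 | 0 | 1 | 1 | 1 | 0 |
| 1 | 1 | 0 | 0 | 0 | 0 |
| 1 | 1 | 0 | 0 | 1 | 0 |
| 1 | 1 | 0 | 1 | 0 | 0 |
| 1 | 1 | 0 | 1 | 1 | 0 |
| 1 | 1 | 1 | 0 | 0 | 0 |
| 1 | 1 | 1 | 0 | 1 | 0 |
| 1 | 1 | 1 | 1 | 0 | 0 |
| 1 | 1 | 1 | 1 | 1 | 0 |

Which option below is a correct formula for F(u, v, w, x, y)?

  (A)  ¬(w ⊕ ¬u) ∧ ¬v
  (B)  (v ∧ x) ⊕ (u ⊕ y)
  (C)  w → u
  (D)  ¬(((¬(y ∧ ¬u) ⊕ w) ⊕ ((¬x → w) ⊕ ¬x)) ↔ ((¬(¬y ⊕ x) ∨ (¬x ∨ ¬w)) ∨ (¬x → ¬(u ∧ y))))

A

(B) fails at (0,0,0,0,1): the formula yields 1, F is 0.
(C) fails at (0,0,0,0,0): the formula yields 1, F is 0.
(D) fails at (0,0,0,0,0): the formula yields 1, F is 0.
That leaves (A). Evaluating it on every row reproduces the table of F exactly.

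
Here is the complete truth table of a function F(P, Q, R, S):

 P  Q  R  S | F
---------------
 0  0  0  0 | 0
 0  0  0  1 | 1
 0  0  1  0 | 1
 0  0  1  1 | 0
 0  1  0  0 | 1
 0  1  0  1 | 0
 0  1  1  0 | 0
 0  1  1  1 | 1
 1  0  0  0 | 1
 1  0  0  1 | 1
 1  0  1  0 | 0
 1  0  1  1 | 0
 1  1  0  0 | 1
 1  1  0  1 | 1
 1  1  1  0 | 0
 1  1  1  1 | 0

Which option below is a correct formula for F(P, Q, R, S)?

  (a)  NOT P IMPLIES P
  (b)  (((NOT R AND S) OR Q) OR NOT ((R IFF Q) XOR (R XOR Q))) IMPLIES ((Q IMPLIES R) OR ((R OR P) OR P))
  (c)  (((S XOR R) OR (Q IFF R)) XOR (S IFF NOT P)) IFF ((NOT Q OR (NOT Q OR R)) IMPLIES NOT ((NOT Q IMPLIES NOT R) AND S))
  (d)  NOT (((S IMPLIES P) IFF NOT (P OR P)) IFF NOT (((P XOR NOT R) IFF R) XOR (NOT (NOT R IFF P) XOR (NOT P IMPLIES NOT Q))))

d

(a) disagrees with F on (0,0,0,1) (formula → 0, table → 1); rule it out.
(b) disagrees with F on (0,0,0,0) (formula → 1, table → 0); rule it out.
(c) disagrees with F on (0,0,0,0) (formula → 1, table → 0); rule it out.
Only (d) survives; checking it on all 16 rows confirms it matches F.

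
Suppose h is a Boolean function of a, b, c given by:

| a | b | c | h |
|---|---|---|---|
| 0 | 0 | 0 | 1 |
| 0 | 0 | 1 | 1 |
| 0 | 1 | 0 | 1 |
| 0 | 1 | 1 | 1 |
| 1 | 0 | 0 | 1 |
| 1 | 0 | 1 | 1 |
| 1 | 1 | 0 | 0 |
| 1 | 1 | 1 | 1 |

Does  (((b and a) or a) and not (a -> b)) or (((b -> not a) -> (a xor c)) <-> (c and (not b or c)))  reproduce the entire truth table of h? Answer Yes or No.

Evaluate (((b and a) or a) and not (a -> b)) or (((b -> not a) -> (a xor c)) <-> (c and (not b or c))) on each row and compare to h:
  a=0, b=0, c=0: formula gives 1, h = 1 ✓
  a=0, b=0, c=1: formula gives 1, h = 1 ✓
  a=0, b=1, c=0: formula gives 1, h = 1 ✓
  a=0, b=1, c=1: formula gives 1, h = 1 ✓
  a=1, b=0, c=0: formula gives 1, h = 1 ✓
  …and likewise for the remaining 3 rows.
All 8 rows match — the expression computes h exactly.

Yes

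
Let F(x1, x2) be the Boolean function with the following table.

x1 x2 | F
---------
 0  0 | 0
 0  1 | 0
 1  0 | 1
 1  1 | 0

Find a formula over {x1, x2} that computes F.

1 only at (1,0): x1 AND NOT x2.

F(x1, x2) = x1 and not x2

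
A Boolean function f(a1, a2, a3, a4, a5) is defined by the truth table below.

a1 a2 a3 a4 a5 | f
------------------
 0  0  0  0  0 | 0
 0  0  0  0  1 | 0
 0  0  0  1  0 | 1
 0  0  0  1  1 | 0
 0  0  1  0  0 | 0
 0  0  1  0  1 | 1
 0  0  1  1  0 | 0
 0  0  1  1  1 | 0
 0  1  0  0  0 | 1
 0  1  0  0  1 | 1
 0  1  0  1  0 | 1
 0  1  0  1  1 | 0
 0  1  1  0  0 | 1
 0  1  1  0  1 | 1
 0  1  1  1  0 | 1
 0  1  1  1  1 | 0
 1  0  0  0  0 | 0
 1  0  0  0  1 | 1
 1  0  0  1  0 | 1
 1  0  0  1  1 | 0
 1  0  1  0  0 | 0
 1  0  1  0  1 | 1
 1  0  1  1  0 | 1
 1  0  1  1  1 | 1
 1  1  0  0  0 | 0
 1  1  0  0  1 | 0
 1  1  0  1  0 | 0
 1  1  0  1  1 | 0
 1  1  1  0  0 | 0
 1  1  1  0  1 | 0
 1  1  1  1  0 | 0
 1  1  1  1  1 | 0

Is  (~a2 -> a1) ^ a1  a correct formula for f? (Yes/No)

No

Test each input against both f and the formula:
  a1=0, a2=0, a3=0, a4=0, a5=0: formula gives 0, f = 0 ✓
  a1=0, a2=0, a3=0, a4=0, a5=1: formula gives 0, f = 0 ✓
  a1=0, a2=0, a3=0, a4=1, a5=0: formula gives 0, but f = 1 ✗
Since they disagree at (0,0,0,1,0), the expression is not a correct formula for f.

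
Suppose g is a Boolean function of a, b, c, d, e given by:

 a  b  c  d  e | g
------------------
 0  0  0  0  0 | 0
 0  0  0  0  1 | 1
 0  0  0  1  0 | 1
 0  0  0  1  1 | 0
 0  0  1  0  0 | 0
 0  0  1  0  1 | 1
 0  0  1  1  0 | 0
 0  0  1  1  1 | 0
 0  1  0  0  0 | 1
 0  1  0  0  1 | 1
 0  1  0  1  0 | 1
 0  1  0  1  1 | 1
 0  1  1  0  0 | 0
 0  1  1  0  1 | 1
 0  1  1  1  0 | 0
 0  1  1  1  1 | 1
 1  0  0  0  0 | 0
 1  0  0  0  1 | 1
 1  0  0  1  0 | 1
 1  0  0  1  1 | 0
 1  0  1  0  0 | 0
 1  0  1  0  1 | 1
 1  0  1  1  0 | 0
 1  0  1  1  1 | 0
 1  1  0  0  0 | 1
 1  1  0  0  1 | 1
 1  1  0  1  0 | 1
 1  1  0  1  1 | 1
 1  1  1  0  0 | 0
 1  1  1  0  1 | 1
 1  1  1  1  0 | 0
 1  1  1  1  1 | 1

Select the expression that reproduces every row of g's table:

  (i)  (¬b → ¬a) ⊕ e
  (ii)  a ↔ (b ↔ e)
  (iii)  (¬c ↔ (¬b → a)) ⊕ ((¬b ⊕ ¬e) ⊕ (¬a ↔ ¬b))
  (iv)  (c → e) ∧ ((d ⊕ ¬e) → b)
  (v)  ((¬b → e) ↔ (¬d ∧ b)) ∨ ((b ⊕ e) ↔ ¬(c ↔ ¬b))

(i): at (0,0,0,0,0) it gives 1, but g = 0 — eliminated.
(ii): at (0,0,0,1,0) it gives 0, but g = 1 — eliminated.
(iii): at (0,0,0,0,0) it gives 1, but g = 0 — eliminated.
(v): at (0,0,0,0,0) it gives 1, but g = 0 — eliminated.
Only (iv) survives; checking it on all 32 rows confirms it matches g.

iv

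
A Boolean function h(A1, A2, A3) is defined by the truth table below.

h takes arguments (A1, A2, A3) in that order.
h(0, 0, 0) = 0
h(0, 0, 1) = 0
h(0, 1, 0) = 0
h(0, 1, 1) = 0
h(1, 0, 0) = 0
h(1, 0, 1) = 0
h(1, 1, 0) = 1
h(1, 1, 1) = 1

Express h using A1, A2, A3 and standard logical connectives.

h(A1, A2, A3) = ((A1 AND A2) AND NOT A3) OR ((A1 AND A2) AND A3)

h=1 on 2 inputs: (1,1,0), (1,1,1). Reading each as a conjunction of literals (A1·A2·¬A3, A1·A2·A3) and taking the OR gives the canonical DNF.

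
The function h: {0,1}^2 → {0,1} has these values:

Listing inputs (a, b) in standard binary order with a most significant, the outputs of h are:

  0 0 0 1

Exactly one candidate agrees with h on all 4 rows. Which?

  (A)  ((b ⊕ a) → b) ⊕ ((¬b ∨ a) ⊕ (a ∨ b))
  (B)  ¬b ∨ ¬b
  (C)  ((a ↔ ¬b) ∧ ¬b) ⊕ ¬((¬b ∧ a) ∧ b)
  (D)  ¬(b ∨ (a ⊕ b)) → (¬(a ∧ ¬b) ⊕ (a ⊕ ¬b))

A

(B) fails at (0,0): the formula yields 1, h is 0.
(C) fails at (0,0): the formula yields 1, h is 0.
(D) fails at (0,1): the formula yields 1, h is 0.
That leaves (A). Evaluating it on every row reproduces the table of h exactly.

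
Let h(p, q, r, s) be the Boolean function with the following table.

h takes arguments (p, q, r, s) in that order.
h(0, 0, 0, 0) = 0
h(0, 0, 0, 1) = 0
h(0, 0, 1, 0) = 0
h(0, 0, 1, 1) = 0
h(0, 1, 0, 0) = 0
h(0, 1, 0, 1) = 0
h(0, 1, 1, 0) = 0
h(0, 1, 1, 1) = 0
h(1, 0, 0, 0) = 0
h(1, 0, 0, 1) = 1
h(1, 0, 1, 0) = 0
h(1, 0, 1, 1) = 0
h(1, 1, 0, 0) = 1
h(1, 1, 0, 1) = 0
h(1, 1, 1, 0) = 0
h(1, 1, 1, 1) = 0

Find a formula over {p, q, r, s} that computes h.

h(p, q, r, s) = (((p and not q) and not r) and s) or (((p and q) and not r) and not s)

h=1 on 2 inputs: (1,0,0,1), (1,1,0,0). Reading each as a conjunction of literals (p·¬q·¬r·s, p·q·¬r·¬s) and taking the OR gives the canonical DNF.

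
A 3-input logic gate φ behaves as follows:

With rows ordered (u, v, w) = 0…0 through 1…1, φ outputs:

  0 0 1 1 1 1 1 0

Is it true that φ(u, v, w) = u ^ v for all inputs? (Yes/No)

Check the formula against φ row by row:
  u=0, v=0, w=0: formula gives 0, φ = 0 ✓
  u=0, v=0, w=1: formula gives 0, φ = 0 ✓
  u=0, v=1, w=0: formula gives 1, φ = 1 ✓
  u=0, v=1, w=1: formula gives 1, φ = 1 ✓
  u=1, v=0, w=0: formula gives 1, φ = 1 ✓
  …
  u=1, v=1, w=0: formula gives 0, but φ = 1 ✗
Row (1,1,0) is a counterexample, so the formula is not equivalent to φ.

No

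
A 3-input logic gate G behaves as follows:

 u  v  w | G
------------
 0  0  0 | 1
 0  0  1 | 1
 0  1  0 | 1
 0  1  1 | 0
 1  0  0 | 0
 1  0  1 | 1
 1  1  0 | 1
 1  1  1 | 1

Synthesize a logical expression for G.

G(u, v, w) = ~(((~u & v) & w) | ((u & ~v) & ~w))

G is 0 on only 2 rows — (0,1,1), (1,0,0). Writing each as a minterm (¬u·v·w, u·¬v·¬w) and OR-ing them characterizes exactly where G=0, so G is the negation of that disjunction.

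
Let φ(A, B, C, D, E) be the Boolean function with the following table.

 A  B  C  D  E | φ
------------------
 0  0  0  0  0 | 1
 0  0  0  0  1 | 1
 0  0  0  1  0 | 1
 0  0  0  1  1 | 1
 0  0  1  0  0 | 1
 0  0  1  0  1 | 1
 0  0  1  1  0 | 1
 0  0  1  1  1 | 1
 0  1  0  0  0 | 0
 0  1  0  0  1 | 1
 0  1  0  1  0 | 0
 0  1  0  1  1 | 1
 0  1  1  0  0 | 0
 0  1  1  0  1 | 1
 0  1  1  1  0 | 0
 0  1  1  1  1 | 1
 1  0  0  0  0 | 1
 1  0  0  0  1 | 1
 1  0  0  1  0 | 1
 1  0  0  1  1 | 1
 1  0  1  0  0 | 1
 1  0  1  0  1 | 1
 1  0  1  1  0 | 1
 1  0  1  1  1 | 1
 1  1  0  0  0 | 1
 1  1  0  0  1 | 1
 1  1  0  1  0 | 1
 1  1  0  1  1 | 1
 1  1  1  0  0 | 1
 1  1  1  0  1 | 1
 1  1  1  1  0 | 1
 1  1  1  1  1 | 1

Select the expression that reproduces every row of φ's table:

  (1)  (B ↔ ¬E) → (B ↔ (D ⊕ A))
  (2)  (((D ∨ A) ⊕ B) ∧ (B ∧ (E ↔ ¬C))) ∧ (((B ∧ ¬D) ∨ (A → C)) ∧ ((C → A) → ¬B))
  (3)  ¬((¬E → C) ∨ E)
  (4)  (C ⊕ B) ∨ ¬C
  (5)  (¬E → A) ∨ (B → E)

(1): at (0,0,0,1,1) it gives 0, but φ = 1 — eliminated.
(2): at (0,0,0,0,0) it gives 0, but φ = 1 — eliminated.
(3): at (0,0,0,0,1) it gives 0, but φ = 1 — eliminated.
(4): at (0,1,0,0,0) it gives 1, but φ = 0 — eliminated.
(5) is the remaining candidate, and it agrees with φ on all 32 inputs.

5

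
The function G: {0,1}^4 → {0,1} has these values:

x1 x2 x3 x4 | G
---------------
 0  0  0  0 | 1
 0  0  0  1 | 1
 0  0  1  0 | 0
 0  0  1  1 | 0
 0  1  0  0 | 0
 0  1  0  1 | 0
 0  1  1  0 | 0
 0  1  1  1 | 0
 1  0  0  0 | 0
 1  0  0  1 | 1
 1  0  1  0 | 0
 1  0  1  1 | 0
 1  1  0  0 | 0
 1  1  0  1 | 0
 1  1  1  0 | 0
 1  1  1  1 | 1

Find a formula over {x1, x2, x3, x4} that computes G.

G=1 on 4 inputs: (0,0,0,0), (0,0,0,1), (1,0,0,1), (1,1,1,1). Reading each as a conjunction of literals (¬x1·¬x2·¬x3·¬x4, ¬x1·¬x2·¬x3·x4, x1·¬x2·¬x3·x4, x1·x2·x3·x4) and taking the OR gives the canonical DNF.

G(x1, x2, x3, x4) = (((((x1' · x2') · x3') · x4') + (((x1' · x2') · x3') · x4)) + (((x1 · x2') · x3') · x4)) + (((x1 · x2) · x3) · x4)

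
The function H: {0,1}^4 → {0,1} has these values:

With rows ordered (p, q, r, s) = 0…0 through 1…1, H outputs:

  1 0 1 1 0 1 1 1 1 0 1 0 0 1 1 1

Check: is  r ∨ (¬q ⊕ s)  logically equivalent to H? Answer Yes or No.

Test each input against both H and the formula:
  p=0, q=0, r=0, s=0: formula gives 1, H = 1 ✓
  p=0, q=0, r=0, s=1: formula gives 0, H = 0 ✓
  p=0, q=0, r=1, s=0: formula gives 1, H = 1 ✓
  p=0, q=0, r=1, s=1: formula gives 1, H = 1 ✓
  …
  p=1, q=0, r=1, s=1: formula gives 1, but H = 0 ✗
Since they disagree at (1,0,1,1), the expression is not a correct formula for H.

No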